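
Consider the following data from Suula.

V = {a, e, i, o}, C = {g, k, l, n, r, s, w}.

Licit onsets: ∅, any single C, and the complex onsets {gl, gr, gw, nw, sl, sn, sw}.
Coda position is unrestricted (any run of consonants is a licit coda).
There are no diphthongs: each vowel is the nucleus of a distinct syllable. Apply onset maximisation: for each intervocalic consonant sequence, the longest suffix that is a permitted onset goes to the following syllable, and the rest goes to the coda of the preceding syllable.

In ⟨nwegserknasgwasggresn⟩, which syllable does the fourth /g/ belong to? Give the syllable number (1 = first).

Vowels present: e, e, a, a, e; each is a nucleus, giving 5 syllables.
Between /e/ (V1) and /e/ (V2): cluster /gs/ — the longest permitted-onset suffix is /s/; onset = /s/, preceding coda = /g/.
Between /e/ (V2) and /a/ (V3): cluster /rkn/ — the longest permitted-onset suffix is /n/; onset = /n/, preceding coda = /rk/.
Between /a/ (V3) and /a/ (V4): cluster /sgw/ — the longest permitted-onset suffix is /gw/; onset = /gw/, preceding coda = /s/.
Between /a/ (V4) and /e/ (V5): /sggr/ splits as /sg/ + /gr/ (/gr/ is the longest suffix that is a licit onset).
Syllabification: nweg.serk.nas.gwasg.gresn.
The fourth /g/ is in the onset of syllable 5 (/gresn/).

5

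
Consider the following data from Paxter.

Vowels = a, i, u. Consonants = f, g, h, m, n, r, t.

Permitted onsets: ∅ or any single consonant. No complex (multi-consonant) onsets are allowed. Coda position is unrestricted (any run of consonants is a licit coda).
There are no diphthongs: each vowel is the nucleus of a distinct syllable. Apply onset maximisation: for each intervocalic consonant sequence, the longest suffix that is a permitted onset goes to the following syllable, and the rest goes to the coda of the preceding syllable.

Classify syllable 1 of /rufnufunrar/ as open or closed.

closed

The vowels are u, u, u, a — 4 nuclei, so 4 syllables.
/u…u/ gap (V1→V2): /fn/ — longest licit onset from the right is /n/, leaving /f/ as coda.
/u…u/ gap (V2→V3): just /f/ — single C goes to the following onset.
/u…a/ gap (V3→V4): /nr/ splits as /n/ + /r/ (/r/ is the longest suffix that is a licit onset).
Result: ruf.nu.fun.rar.
Syllable 1 is /ruf/ with coda /f/, so it is closed.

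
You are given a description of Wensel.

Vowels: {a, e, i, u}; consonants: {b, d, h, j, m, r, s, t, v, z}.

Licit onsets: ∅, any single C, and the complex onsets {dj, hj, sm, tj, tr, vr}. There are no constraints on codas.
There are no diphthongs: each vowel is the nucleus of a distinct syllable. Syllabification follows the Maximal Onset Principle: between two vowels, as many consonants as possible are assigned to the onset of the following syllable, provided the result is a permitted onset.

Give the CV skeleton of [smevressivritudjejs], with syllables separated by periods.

Vowels present: e, e, i, i, u, e; each is a nucleus, giving 6 syllables.
σ1/σ2 boundary: cluster /vr/ — /vr/ is itself a permitted onset, so the whole cluster goes right; preceding coda = ∅.
σ2/σ3 boundary: /ss/ splits as /s/ + /s/ (/s/ is the longest suffix that is a licit onset).
σ3/σ4 boundary: /vr/ — entire cluster is a permitted onset → onset /vr/, coda ∅.
σ4/σ5 boundary: /t/ is a single consonant, so it becomes the next onset.
σ5/σ6 boundary: cluster /dj/ — /dj/ is itself a permitted onset, so the whole cluster goes right; preceding coda = ∅.
Syllabification: sme.vres.si.vri.tu.djejs.
Mapping each syllable to C/V: /sme/ → CCV, /vres/ → CCVC, /si/ → CV, /vri/ → CCV, /tu/ → CV, /djejs/ → CCVCC.

CCV.CCVC.CV.CCV.CV.CCVCC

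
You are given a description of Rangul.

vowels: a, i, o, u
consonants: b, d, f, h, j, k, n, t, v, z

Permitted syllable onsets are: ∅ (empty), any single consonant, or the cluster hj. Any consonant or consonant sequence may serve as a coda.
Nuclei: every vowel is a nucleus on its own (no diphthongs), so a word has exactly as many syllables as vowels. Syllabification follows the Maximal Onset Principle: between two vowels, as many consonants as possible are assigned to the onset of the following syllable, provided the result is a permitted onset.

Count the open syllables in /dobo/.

2

Vowels present: o, o; each is a nucleus, giving 2 syllables.
V1 /o/ – V2 /o/: just /b/ — single C goes to the following onset.
Result: do.bo.
Classifying each syllable: /do/ (open), /bo/ (open).
Open syllables: 2.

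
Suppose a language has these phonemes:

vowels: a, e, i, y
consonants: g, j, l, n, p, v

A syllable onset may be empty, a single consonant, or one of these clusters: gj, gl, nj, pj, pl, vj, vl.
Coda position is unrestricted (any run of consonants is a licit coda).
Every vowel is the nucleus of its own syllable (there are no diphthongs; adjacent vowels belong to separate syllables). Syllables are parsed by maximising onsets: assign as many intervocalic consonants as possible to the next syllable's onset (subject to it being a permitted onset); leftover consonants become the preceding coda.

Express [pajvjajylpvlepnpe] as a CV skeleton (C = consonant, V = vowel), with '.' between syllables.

Nuclei (vowels): a, a, y, e, e → 5 syllables.
V1 /a/ – V2 /a/: cluster /jvj/ — the longest permitted-onset suffix is /vj/; onset = /vj/, preceding coda = /j/.
V2 /a/ – V3 /y/: /j/ → onset of the next syllable (single consonants are always licit onsets).
V3 /y/ – V4 /e/: /lpvl/ — longest licit onset from the right is /vl/, leaving /lp/ as coda.
V4 /e/ – V5 /e/: /pnp/ splits as /pn/ + /p/ (/p/ is the longest suffix that is a licit onset).
Result: paj.vja.jylp.vlepn.pe.
Mapping each syllable to C/V: /paj/ → CVC, /vja/ → CCV, /jylp/ → CVCC, /vlepn/ → CCVCC, /pe/ → CV.

CVC.CCV.CVCC.CCVCC.CV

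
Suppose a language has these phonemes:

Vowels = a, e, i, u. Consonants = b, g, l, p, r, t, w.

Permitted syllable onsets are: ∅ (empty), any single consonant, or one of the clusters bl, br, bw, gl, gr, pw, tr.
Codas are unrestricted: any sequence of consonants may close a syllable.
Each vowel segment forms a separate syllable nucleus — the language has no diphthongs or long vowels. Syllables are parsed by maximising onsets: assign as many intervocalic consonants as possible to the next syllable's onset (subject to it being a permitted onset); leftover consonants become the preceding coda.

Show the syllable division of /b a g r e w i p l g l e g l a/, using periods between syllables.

ba.gre.wipl.gle.gla

Vowels present: a, e, i, e, a; each is a nucleus, giving 5 syllables.
σ1/σ2 boundary: cluster /gr/ — /gr/ is itself a permitted onset, so the whole cluster goes right; preceding coda = ∅.
σ2/σ3 boundary: /w/ → onset of the next syllable (single consonants are always licit onsets).
σ3/σ4 boundary: cluster /plgl/ — the longest permitted-onset suffix is /gl/; onset = /gl/, preceding coda = /pl/.
σ4/σ5 boundary: /gl/ is a licit onset in full, so it all attaches to the next syllable.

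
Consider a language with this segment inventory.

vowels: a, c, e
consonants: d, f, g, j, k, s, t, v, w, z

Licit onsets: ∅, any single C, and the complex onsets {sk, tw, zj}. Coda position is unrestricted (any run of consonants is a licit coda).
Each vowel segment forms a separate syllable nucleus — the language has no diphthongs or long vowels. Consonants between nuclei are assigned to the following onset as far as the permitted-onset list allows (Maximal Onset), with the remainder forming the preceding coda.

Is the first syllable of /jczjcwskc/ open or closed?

Vowels present: c, c, c; each is a nucleus, giving 3 syllables.
σ1/σ2 boundary: /zj/ is a licit onset in full, so it all attaches to the next syllable.
σ2/σ3 boundary: /wsk/ — longest licit onset from the right is /sk/, leaving /w/ as coda.
Putting it together: jc.zjcw.skc.
Syllable 1 is /jc/; it ends in its nucleus with no coda, so it is open.

open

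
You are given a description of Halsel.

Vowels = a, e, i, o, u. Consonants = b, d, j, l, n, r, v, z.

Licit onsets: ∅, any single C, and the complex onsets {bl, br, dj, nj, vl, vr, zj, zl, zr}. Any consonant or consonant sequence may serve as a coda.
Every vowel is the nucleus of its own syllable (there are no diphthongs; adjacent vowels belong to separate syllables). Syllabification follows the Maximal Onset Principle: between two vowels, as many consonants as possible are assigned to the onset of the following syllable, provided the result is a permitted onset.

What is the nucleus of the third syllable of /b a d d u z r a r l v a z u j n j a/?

a

Nuclei (vowels): a, u, a, a, u, a → 6 syllables.
The third nucleus (vowel 3 from the left) is /a/.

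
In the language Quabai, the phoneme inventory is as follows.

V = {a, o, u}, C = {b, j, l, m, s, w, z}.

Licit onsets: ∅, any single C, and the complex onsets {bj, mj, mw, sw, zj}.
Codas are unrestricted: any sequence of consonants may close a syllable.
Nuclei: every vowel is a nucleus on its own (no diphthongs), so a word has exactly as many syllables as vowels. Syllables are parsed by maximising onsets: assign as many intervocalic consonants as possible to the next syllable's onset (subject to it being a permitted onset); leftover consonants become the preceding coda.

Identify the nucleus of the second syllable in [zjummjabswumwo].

The vowels are u, a, u, o — 4 nuclei, so 4 syllables.
The second nucleus (vowel 2 from the left) is /a/.

a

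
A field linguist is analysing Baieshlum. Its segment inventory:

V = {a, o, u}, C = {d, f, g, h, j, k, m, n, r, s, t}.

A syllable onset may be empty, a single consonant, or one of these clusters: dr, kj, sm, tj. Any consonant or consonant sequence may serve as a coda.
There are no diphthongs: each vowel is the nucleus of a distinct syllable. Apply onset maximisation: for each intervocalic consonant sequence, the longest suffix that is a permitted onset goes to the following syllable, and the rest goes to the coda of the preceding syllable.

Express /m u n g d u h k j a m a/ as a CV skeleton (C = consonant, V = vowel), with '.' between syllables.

The vowels are u, u, a, a — 4 nuclei, so 4 syllables.
σ1/σ2 boundary: /ngd/ splits as /ng/ + /d/ (/d/ is the longest suffix that is a licit onset).
σ2/σ3 boundary: /hkj/; trying suffixes from longest down, /kj/ is the first permitted one, so coda /h/ | onset /kj/.
σ3/σ4 boundary: just /m/ — single C goes to the following onset.
So the parse is mung.duh.kja.ma.
Mapping each syllable to C/V: /mung/ → CVCC, /duh/ → CVC, /kja/ → CCV, /ma/ → CV.

CVCC.CVC.CCV.CV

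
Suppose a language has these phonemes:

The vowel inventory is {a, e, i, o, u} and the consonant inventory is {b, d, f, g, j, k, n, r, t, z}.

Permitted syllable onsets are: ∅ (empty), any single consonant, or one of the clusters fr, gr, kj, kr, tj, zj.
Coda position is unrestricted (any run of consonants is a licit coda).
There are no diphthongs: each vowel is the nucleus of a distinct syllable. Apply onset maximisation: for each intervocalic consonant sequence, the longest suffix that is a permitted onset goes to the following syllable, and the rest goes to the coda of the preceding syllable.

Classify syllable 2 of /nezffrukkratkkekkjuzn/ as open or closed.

closed

The vowels are e, u, a, e, u — 5 nuclei, so 5 syllables.
σ1/σ2 boundary: /zffr/ — longest licit onset from the right is /fr/, leaving /zf/ as coda.
σ2/σ3 boundary: cluster /kkr/ — the longest permitted-onset suffix is /kr/; onset = /kr/, preceding coda = /k/.
σ3/σ4 boundary: /tkk/; trying suffixes from longest down, /k/ is the first permitted one, so coda /tk/ | onset /k/.
σ4/σ5 boundary: /kkj/ splits as /k/ + /kj/ (/kj/ is the longest suffix that is a licit onset).
Putting it together: nezf.fruk.kratk.kek.kjuzn.
Syllable 2 is /fruk/ with coda /k/, so it is closed.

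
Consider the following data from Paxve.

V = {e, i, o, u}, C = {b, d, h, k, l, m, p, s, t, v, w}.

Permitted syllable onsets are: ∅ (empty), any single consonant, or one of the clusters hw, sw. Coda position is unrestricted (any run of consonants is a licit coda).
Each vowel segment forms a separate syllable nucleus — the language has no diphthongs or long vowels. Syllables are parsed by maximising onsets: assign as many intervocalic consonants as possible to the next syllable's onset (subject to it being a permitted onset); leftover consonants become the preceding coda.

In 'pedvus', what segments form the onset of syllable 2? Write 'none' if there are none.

v

Nuclei (vowels): e, u → 2 syllables.
V1 /e/ – V2 /u/: /dv/; trying suffixes from longest down, /v/ is the first permitted one, so coda /d/ | onset /v/.
So the parse is ped.vus.
Syllable 2 is /vus/: onset /v/, nucleus /u/, coda /s/.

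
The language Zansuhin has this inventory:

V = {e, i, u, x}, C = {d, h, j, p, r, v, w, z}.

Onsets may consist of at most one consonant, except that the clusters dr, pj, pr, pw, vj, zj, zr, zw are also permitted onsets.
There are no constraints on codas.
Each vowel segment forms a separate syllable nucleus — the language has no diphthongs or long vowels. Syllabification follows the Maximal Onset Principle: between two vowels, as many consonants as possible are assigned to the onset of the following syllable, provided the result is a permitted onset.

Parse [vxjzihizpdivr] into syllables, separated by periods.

vxj.zi.hizp.divr

The vowels are x, i, i, i — 4 nuclei, so 4 syllables.
V1 /x/ – V2 /i/: /jz/; trying suffixes from longest down, /z/ is the first permitted one, so coda /j/ | onset /z/.
V2 /i/ – V3 /i/: just /h/ — single C goes to the following onset.
V3 /i/ – V4 /i/: /zpd/; trying suffixes from longest down, /d/ is the first permitted one, so coda /zp/ | onset /d/.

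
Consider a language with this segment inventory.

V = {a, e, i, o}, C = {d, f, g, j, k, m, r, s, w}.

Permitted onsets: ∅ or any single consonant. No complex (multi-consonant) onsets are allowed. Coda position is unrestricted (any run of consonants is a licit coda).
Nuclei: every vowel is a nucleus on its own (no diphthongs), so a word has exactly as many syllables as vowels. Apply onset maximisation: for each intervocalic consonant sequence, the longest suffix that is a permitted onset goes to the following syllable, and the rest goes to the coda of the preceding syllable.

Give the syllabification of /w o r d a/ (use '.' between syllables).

The vowels are o, a — 2 nuclei, so 2 syllables.
Between /o/ (V1) and /a/ (V2): cluster /rd/ — the longest permitted-onset suffix is /d/; onset = /d/, preceding coda = /r/.

wor.da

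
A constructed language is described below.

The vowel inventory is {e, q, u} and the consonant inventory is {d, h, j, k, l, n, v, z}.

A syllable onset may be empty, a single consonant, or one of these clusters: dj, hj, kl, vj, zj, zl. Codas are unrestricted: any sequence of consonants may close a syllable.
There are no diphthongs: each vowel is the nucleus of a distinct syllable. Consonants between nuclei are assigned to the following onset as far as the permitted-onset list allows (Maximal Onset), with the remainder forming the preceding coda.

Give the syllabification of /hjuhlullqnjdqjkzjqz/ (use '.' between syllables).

Vowels present: u, u, q, q, q; each is a nucleus, giving 5 syllables.
σ1/σ2 boundary: /hl/ splits as /h/ + /l/ (/l/ is the longest suffix that is a licit onset).
σ2/σ3 boundary: /ll/; trying suffixes from longest down, /l/ is the first permitted one, so coda /l/ | onset /l/.
σ3/σ4 boundary: cluster /njd/ — the longest permitted-onset suffix is /d/; onset = /d/, preceding coda = /nj/.
σ4/σ5 boundary: /jkzj/ splits as /jk/ + /zj/ (/zj/ is the longest suffix that is a licit onset).

hjuh.lul.lqnj.dqjk.zjqz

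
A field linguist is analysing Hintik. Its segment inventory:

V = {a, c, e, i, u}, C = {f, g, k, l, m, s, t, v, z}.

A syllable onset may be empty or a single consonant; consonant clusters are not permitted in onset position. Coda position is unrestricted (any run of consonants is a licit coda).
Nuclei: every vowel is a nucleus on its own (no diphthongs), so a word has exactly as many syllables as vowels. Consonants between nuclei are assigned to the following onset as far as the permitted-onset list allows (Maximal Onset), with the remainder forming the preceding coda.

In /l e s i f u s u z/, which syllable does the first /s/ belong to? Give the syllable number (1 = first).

Vowels present: e, i, u, u; each is a nucleus, giving 4 syllables.
σ1/σ2 boundary: /s/ is a single consonant, so it becomes the next onset.
σ2/σ3 boundary: /f/ is a single consonant, so it becomes the next onset.
σ3/σ4 boundary: /s/ is a single consonant, so it becomes the next onset.
So the parse is le.si.fu.suz.
The first /s/ is in the onset of syllable 2 (/si/).

2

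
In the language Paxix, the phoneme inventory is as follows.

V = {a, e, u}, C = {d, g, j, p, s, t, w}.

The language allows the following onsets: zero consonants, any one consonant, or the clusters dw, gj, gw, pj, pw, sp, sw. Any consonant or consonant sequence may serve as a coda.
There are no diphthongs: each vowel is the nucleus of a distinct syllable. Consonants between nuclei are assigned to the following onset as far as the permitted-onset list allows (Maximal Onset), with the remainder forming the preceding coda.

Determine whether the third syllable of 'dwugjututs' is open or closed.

closed

Nuclei (vowels): u, u, u → 3 syllables.
V1 /u/ – V2 /u/: /gj/ — entire cluster is a permitted onset → onset /gj/, coda ∅.
V2 /u/ – V3 /u/: /t/ is a single consonant, so it becomes the next onset.
Putting it together: dwu.gju.tuts.
Syllable 3 is /tuts/ with coda /ts/, so it is closed.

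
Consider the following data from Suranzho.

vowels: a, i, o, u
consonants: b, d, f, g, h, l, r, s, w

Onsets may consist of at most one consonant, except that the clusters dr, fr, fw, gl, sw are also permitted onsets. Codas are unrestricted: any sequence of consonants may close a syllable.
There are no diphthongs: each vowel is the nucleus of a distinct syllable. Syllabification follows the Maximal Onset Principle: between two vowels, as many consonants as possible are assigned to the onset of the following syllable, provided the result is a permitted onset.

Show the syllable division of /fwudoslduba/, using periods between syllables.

fwu.dosl.du.ba

Vowels present: u, o, u, a; each is a nucleus, giving 4 syllables.
/u…o/ gap (V1→V2): just /d/ — single C goes to the following onset.
/o…u/ gap (V2→V3): /sld/ — longest licit onset from the right is /d/, leaving /sl/ as coda.
/u…a/ gap (V3→V4): /b/ → onset of the next syllable (single consonants are always licit onsets).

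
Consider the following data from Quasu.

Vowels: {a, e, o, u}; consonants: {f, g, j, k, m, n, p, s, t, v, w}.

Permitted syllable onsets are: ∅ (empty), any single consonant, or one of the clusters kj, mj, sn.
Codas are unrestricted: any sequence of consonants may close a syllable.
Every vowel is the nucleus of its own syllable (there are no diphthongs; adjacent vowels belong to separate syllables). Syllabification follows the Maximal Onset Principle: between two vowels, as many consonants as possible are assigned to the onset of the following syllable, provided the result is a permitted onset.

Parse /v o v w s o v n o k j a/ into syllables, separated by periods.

vovw.sov.no.kja

Vowels present: o, o, o, a; each is a nucleus, giving 4 syllables.
/o…o/ gap (V1→V2): /vws/ splits as /vw/ + /s/ (/s/ is the longest suffix that is a licit onset).
/o…o/ gap (V2→V3): /vn/ splits as /v/ + /n/ (/n/ is the longest suffix that is a licit onset).
/o…a/ gap (V3→V4): /kj/ — entire cluster is a permitted onset → onset /kj/, coda ∅.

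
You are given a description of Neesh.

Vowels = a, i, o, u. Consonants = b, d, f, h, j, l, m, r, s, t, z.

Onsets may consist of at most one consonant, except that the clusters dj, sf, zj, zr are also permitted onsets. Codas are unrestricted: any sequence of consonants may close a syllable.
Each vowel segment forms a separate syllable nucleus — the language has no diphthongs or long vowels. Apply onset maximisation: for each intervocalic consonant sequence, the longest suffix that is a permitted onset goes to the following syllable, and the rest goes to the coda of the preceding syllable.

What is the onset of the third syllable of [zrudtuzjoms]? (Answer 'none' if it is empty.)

The vowels are u, u, o — 3 nuclei, so 3 syllables.
/u…u/ gap (V1→V2): /dt/; trying suffixes from longest down, /t/ is the first permitted one, so coda /d/ | onset /t/.
/u…o/ gap (V2→V3): /zj/ is a licit onset in full, so it all attaches to the next syllable.
Syllabification: zrud.tu.zjoms.
Syllable 3 is /zjoms/: onset /zj/, nucleus /o/, coda /ms/.

zj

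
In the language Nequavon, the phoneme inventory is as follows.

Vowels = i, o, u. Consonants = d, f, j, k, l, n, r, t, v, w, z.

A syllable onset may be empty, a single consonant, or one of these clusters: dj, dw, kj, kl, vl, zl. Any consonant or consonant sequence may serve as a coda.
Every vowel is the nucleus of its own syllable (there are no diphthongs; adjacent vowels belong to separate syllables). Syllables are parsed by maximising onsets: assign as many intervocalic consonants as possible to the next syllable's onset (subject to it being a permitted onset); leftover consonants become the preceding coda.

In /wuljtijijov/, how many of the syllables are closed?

2

Vowels present: u, i, i, o; each is a nucleus, giving 4 syllables.
Between /u/ (V1) and /i/ (V2): /ljt/ — longest licit onset from the right is /t/, leaving /lj/ as coda.
Between /i/ (V2) and /i/ (V3): /j/ is a single consonant, so it becomes the next onset.
Between /i/ (V3) and /o/ (V4): /j/ is a single consonant, so it becomes the next onset.
Result: wulj.ti.ji.jov.
Classifying each syllable: /wulj/ (closed), /ti/ (open), /ji/ (open), /jov/ (closed).
Closed syllables: 2.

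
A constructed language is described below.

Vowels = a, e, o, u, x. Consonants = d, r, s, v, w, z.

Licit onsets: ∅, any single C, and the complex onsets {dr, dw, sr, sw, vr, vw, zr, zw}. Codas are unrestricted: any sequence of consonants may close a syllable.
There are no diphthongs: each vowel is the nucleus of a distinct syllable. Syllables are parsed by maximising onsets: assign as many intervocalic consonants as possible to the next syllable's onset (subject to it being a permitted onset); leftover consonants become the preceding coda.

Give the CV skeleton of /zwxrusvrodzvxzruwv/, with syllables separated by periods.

CCV.CVC.CCVCC.CV.CCVCC

Nuclei (vowels): x, u, o, x, u → 5 syllables.
Between /x/ (V1) and /u/ (V2): just /r/ — single C goes to the following onset.
Between /u/ (V2) and /o/ (V3): cluster /svr/ — the longest permitted-onset suffix is /vr/; onset = /vr/, preceding coda = /s/.
Between /o/ (V3) and /x/ (V4): /dzv/; trying suffixes from longest down, /v/ is the first permitted one, so coda /dz/ | onset /v/.
Between /x/ (V4) and /u/ (V5): /zr/ — entire cluster is a permitted onset → onset /zr/, coda ∅.
Result: zwx.rus.vrodz.vx.zruwv.
Mapping each syllable to C/V: /zwx/ → CCV, /rus/ → CVC, /vrodz/ → CCVCC, /vx/ → CV, /zruwv/ → CCVCC.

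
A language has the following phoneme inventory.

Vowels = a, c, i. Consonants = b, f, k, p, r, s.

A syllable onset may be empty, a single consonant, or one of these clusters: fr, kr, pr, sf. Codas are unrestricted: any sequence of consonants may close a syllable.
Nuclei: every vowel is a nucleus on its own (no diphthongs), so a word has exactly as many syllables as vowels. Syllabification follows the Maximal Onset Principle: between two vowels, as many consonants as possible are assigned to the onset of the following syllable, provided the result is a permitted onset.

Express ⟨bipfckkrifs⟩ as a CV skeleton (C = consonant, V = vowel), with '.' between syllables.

The vowels are i, c, i — 3 nuclei, so 3 syllables.
/i…c/ gap (V1→V2): /pf/; trying suffixes from longest down, /f/ is the first permitted one, so coda /p/ | onset /f/.
/c…i/ gap (V2→V3): /kkr/ — longest licit onset from the right is /kr/, leaving /k/ as coda.
Result: bip.fck.krifs.
Mapping each syllable to C/V: /bip/ → CVC, /fck/ → CVC, /krifs/ → CCVCC.

CVC.CVC.CCVCC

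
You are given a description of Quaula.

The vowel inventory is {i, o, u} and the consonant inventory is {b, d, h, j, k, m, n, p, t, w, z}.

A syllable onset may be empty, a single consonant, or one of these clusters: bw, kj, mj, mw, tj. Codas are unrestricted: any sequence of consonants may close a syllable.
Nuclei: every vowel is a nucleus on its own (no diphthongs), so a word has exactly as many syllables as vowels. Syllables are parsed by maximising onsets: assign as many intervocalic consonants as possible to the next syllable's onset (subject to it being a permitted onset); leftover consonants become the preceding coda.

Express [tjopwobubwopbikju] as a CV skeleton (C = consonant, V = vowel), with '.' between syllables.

CCVC.CV.CV.CCVC.CV.CCV

The vowels are o, o, u, o, i, u — 6 nuclei, so 6 syllables.
V1 /o/ – V2 /o/: /pw/; trying suffixes from longest down, /w/ is the first permitted one, so coda /p/ | onset /w/.
V2 /o/ – V3 /u/: just /b/ — single C goes to the following onset.
V3 /u/ – V4 /o/: cluster /bw/ — /bw/ is itself a permitted onset, so the whole cluster goes right; preceding coda = ∅.
V4 /o/ – V5 /i/: cluster /pb/ — the longest permitted-onset suffix is /b/; onset = /b/, preceding coda = /p/.
V5 /i/ – V6 /u/: /kj/ — entire cluster is a permitted onset → onset /kj/, coda ∅.
Result: tjop.wo.bu.bwop.bi.kju.
Mapping each syllable to C/V: /tjop/ → CCVC, /wo/ → CV, /bu/ → CV, /bwop/ → CCVC, /bi/ → CV, /kju/ → CCV.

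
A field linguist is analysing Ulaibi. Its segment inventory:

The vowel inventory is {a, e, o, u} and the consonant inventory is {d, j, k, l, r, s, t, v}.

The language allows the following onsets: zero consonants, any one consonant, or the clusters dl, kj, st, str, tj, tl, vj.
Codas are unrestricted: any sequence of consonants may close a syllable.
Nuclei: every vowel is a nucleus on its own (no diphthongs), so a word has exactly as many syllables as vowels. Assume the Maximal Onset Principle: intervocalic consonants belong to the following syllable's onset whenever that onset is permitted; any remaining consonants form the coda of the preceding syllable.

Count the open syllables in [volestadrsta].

3

The vowels are o, e, a, a — 4 nuclei, so 4 syllables.
V1 /o/ – V2 /e/: just /l/ — single C goes to the following onset.
V2 /e/ – V3 /a/: /st/ — entire cluster is a permitted onset → onset /st/, coda ∅.
V3 /a/ – V4 /a/: /drst/; trying suffixes from longest down, /st/ is the first permitted one, so coda /dr/ | onset /st/.
Putting it together: vo.le.stadr.sta.
Classifying each syllable: /vo/ (open), /le/ (open), /stadr/ (closed), /sta/ (open).
Open syllables: 3.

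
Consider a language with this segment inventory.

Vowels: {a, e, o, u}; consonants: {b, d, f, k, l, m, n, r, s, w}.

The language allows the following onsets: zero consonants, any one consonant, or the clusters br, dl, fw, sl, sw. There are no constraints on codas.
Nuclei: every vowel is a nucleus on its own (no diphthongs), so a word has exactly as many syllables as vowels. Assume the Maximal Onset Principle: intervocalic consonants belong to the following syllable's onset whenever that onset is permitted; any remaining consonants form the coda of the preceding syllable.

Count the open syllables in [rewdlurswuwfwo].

1

Nuclei (vowels): e, u, u, o → 4 syllables.
σ1/σ2 boundary: cluster /wdl/ — the longest permitted-onset suffix is /dl/; onset = /dl/, preceding coda = /w/.
σ2/σ3 boundary: /rsw/; trying suffixes from longest down, /sw/ is the first permitted one, so coda /r/ | onset /sw/.
σ3/σ4 boundary: cluster /wfw/ — the longest permitted-onset suffix is /fw/; onset = /fw/, preceding coda = /w/.
Putting it together: rew.dlur.swuw.fwo.
Classifying each syllable: /rew/ (closed), /dlur/ (closed), /swuw/ (closed), /fwo/ (open).
Open syllables: 1.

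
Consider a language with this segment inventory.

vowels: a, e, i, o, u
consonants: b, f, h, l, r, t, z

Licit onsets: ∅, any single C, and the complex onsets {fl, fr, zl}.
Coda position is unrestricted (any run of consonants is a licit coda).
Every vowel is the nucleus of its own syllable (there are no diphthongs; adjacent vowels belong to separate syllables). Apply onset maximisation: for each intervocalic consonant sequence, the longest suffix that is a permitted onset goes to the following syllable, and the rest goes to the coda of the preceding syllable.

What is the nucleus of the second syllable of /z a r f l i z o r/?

i

Vowels present: a, i, o; each is a nucleus, giving 3 syllables.
The second nucleus (vowel 2 from the left) is /i/.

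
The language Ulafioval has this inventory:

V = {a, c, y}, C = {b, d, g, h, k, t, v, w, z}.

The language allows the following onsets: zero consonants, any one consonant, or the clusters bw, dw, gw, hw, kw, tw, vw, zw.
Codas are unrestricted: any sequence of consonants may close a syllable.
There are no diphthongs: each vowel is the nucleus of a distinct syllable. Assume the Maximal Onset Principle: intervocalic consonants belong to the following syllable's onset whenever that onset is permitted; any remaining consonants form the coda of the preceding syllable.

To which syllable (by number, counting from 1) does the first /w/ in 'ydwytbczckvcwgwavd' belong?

2

Nuclei (vowels): y, y, c, c, c, a → 6 syllables.
Between /y/ (V1) and /y/ (V2): cluster /dw/ — /dw/ is itself a permitted onset, so the whole cluster goes right; preceding coda = ∅.
Between /y/ (V2) and /c/ (V3): /tb/ splits as /t/ + /b/ (/b/ is the longest suffix that is a licit onset).
Between /c/ (V3) and /c/ (V4): /z/ is a single consonant, so it becomes the next onset.
Between /c/ (V4) and /c/ (V5): /kv/ — longest licit onset from the right is /v/, leaving /k/ as coda.
Between /c/ (V5) and /a/ (V6): /wgw/; trying suffixes from longest down, /gw/ is the first permitted one, so coda /w/ | onset /gw/.
Syllabification: y.dwyt.bc.zck.vcw.gwavd.
The first /w/ is in the onset of syllable 2 (/dwyt/).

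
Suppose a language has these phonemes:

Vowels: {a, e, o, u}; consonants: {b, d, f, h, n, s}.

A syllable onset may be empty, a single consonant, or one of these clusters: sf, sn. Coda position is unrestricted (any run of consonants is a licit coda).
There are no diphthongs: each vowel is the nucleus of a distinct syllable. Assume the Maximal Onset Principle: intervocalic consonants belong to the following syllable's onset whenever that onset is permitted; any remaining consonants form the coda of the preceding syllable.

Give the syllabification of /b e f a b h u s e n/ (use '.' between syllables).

Vowels present: e, a, u, e; each is a nucleus, giving 4 syllables.
Between /e/ (V1) and /a/ (V2): just /f/ — single C goes to the following onset.
Between /a/ (V2) and /u/ (V3): /bh/ — longest licit onset from the right is /h/, leaving /b/ as coda.
Between /u/ (V3) and /e/ (V4): /s/ → onset of the next syllable (single consonants are always licit onsets).

be.fab.hu.sen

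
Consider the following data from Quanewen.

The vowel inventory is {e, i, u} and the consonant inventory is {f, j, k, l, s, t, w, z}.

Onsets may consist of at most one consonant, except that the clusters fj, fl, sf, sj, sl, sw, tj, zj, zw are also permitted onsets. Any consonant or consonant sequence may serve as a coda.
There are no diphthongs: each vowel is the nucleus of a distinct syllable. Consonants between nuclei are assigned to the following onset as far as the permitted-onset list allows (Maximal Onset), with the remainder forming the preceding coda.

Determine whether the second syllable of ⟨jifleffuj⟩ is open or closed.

Nuclei (vowels): i, e, u → 3 syllables.
V1 /i/ – V2 /e/: /fl/ is a licit onset in full, so it all attaches to the next syllable.
V2 /e/ – V3 /u/: /ff/ splits as /f/ + /f/ (/f/ is the longest suffix that is a licit onset).
Putting it together: ji.flef.fuj.
Syllable 2 is /flef/ with coda /f/, so it is closed.

closed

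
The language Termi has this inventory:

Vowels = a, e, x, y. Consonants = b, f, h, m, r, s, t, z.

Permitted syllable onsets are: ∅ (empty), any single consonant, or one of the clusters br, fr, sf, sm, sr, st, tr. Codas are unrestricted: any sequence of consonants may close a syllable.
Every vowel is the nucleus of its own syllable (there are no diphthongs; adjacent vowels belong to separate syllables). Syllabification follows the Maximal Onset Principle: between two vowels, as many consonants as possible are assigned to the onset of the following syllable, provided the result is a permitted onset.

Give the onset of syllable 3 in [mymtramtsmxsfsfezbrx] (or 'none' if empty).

Nuclei (vowels): y, a, x, e, x → 5 syllables.
V1 /y/ – V2 /a/: /mtr/ splits as /m/ + /tr/ (/tr/ is the longest suffix that is a licit onset).
V2 /a/ – V3 /x/: cluster /mtsm/ — the longest permitted-onset suffix is /sm/; onset = /sm/, preceding coda = /mt/.
V3 /x/ – V4 /e/: /sfsf/; trying suffixes from longest down, /sf/ is the first permitted one, so coda /sf/ | onset /sf/.
V4 /e/ – V5 /x/: cluster /zbr/ — the longest permitted-onset suffix is /br/; onset = /br/, preceding coda = /z/.
Syllabification: mym.tramt.smxsf.sfez.brx.
Syllable 3 is /smxsf/: onset /sm/, nucleus /x/, coda /sf/.

sm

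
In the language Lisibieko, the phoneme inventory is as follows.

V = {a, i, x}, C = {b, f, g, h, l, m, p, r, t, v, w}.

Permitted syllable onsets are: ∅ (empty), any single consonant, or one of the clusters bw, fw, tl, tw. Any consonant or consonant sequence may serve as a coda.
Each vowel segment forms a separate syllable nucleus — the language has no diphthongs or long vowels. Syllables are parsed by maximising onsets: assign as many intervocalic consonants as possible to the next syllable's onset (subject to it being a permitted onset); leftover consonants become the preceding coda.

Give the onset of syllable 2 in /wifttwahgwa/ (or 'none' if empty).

tw

Nuclei (vowels): i, a, a → 3 syllables.
σ1/σ2 boundary: cluster /fttw/ — the longest permitted-onset suffix is /tw/; onset = /tw/, preceding coda = /ft/.
σ2/σ3 boundary: cluster /hgw/ — the longest permitted-onset suffix is /w/; onset = /w/, preceding coda = /hg/.
Syllabification: wift.twahg.wa.
Syllable 2 is /twahg/: onset /tw/, nucleus /a/, coda /hg/.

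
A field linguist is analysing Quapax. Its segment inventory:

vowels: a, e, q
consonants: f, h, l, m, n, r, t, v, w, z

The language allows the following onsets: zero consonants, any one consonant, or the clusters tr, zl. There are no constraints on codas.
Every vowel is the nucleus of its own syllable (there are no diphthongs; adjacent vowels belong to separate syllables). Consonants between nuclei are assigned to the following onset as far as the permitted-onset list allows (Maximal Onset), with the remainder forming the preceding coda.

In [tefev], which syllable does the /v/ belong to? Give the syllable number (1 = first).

2

The vowels are e, e — 2 nuclei, so 2 syllables.
Between /e/ (V1) and /e/ (V2): /f/ → onset of the next syllable (single consonants are always licit onsets).
Result: te.fev.
The /v/ is in the coda of syllable 2 (/fev/).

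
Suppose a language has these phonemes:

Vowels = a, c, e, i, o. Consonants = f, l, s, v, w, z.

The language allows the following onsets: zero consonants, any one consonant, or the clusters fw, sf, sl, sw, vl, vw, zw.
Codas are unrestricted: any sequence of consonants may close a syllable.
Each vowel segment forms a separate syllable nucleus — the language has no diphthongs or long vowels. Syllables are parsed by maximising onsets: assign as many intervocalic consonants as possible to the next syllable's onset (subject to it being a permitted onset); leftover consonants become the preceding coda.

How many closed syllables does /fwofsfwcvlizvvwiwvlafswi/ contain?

4

Nuclei (vowels): o, c, i, i, a, i → 6 syllables.
σ1/σ2 boundary: /fsfw/ — longest licit onset from the right is /fw/, leaving /fs/ as coda.
σ2/σ3 boundary: /vl/ is a licit onset in full, so it all attaches to the next syllable.
σ3/σ4 boundary: cluster /zvvw/ — the longest permitted-onset suffix is /vw/; onset = /vw/, preceding coda = /zv/.
σ4/σ5 boundary: /wvl/ — longest licit onset from the right is /vl/, leaving /w/ as coda.
σ5/σ6 boundary: /fsw/ — longest licit onset from the right is /sw/, leaving /f/ as coda.
Syllabification: fwofs.fwc.vlizv.vwiw.vlaf.swi.
Classifying each syllable: /fwofs/ (closed), /fwc/ (open), /vlizv/ (closed), /vwiw/ (closed), /vlaf/ (closed), /swi/ (open).
Closed syllables: 4.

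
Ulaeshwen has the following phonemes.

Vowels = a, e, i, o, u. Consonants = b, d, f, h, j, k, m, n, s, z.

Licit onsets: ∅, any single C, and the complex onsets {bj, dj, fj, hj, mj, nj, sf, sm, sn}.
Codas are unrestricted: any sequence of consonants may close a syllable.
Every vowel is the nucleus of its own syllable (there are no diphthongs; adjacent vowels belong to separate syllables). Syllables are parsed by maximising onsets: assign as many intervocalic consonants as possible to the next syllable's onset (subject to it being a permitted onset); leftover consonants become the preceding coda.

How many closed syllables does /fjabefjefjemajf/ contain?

Vowels present: a, e, e, e, a; each is a nucleus, giving 5 syllables.
Between /a/ (V1) and /e/ (V2): /b/ is a single consonant, so it becomes the next onset.
Between /e/ (V2) and /e/ (V3): /fj/ is a licit onset in full, so it all attaches to the next syllable.
Between /e/ (V3) and /e/ (V4): /fj/ — entire cluster is a permitted onset → onset /fj/, coda ∅.
Between /e/ (V4) and /a/ (V5): just /m/ — single C goes to the following onset.
So the parse is fja.be.fje.fje.majf.
Classifying each syllable: /fja/ (open), /be/ (open), /fje/ (open), /fje/ (open), /majf/ (closed).
Closed syllables: 1.

1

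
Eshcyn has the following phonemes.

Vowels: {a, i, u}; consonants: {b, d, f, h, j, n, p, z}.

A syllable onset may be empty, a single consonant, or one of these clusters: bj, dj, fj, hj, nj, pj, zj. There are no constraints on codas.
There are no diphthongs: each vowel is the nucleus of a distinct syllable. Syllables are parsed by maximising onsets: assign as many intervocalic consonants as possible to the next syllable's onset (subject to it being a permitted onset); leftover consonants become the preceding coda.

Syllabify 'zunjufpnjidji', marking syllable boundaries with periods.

Nuclei (vowels): u, u, i, i → 4 syllables.
V1 /u/ – V2 /u/: cluster /nj/ — /nj/ is itself a permitted onset, so the whole cluster goes right; preceding coda = ∅.
V2 /u/ – V3 /i/: /fpnj/ splits as /fp/ + /nj/ (/nj/ is the longest suffix that is a licit onset).
V3 /i/ – V4 /i/: /dj/ — entire cluster is a permitted onset → onset /dj/, coda ∅.

zu.njufp.nji.dji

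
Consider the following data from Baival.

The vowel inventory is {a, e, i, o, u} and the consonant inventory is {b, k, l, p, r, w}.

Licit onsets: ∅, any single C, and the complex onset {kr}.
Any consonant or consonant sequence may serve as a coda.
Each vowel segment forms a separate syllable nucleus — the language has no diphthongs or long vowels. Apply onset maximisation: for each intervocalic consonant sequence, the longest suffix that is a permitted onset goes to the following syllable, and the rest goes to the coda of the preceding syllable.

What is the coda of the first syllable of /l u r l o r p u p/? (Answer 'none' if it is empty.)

r

The vowels are u, o, u — 3 nuclei, so 3 syllables.
σ1/σ2 boundary: cluster /rl/ — the longest permitted-onset suffix is /l/; onset = /l/, preceding coda = /r/.
σ2/σ3 boundary: cluster /rp/ — the longest permitted-onset suffix is /p/; onset = /p/, preceding coda = /r/.
So the parse is lur.lor.pup.
Syllable 1 is /lur/: onset /l/, nucleus /u/, coda /r/.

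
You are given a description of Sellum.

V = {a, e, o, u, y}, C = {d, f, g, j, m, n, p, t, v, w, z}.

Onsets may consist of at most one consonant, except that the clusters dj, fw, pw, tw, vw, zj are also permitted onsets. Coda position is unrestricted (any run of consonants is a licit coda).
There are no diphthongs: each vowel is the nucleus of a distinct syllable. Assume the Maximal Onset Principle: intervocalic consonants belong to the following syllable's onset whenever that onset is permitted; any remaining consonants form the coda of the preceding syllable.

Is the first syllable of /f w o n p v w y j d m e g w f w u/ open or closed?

closed

Vowels present: o, y, e, u; each is a nucleus, giving 4 syllables.
σ1/σ2 boundary: /npvw/; trying suffixes from longest down, /vw/ is the first permitted one, so coda /np/ | onset /vw/.
σ2/σ3 boundary: /jdm/ — longest licit onset from the right is /m/, leaving /jd/ as coda.
σ3/σ4 boundary: cluster /gwfw/ — the longest permitted-onset suffix is /fw/; onset = /fw/, preceding coda = /gw/.
Syllabification: fwonp.vwyjd.megw.fwu.
Syllable 1 is /fwonp/ with coda /np/, so it is closed.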